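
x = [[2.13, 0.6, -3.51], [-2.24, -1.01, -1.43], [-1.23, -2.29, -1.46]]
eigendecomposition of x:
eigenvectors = [[-0.35+0.00j, -0.79+0.00j, (-0.79-0j)], [(-0.6+0j), 0.50-0.30j, (0.5+0.3j)], [-0.72+0.00j, 0.02+0.20j, (0.02-0.2j)]]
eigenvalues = [(-4+0j), (1.83+1.12j), (1.83-1.12j)]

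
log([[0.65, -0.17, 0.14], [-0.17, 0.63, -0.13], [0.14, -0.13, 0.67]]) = [[-0.48, -0.26, 0.19], [-0.26, -0.51, -0.18], [0.19, -0.18, -0.44]]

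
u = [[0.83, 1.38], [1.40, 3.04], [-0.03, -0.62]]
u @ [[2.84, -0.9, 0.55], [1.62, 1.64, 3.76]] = [[4.59, 1.52, 5.65], [8.9, 3.73, 12.20], [-1.09, -0.99, -2.35]]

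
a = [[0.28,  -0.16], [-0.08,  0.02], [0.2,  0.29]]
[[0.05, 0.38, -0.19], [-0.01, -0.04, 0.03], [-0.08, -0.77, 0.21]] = a@[[0.03, -0.11, -0.20], [-0.28, -2.59, 0.86]]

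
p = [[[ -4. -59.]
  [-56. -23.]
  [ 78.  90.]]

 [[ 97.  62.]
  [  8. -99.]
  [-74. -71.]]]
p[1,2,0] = -74.0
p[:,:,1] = [[-59.0, -23.0, 90.0], [62.0, -99.0, -71.0]]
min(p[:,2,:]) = -74.0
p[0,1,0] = -56.0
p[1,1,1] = -99.0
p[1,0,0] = 97.0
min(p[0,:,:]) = -59.0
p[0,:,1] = [-59.0, -23.0, 90.0]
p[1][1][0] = 8.0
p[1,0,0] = 97.0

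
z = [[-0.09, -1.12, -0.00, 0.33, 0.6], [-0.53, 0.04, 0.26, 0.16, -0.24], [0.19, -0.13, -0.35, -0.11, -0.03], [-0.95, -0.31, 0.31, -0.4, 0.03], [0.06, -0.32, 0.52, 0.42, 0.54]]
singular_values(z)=[1.52, 1.21, 0.74, 0.35, 0.0]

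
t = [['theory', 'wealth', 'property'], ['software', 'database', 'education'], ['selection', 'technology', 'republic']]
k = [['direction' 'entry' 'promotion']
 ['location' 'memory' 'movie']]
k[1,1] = 'memory'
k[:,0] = ['direction', 'location']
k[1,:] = ['location', 'memory', 'movie']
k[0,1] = 'entry'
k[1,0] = 'location'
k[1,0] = 'location'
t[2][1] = 'technology'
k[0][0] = 'direction'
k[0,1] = 'entry'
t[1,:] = ['software', 'database', 'education']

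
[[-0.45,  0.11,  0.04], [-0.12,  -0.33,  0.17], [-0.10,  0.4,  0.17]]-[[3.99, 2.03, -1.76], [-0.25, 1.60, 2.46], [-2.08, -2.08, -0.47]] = [[-4.44,-1.92,1.8], [0.13,-1.93,-2.29], [1.98,2.48,0.64]]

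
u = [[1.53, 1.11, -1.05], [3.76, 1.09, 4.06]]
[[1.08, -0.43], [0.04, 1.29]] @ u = [[0.04, 0.73, -2.88],[4.91, 1.45, 5.20]]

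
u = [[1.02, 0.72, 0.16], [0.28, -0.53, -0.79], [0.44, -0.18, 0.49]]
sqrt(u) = [[(1.01+0.09j), (0.39-0.29j), (0.09-0.18j)],[0.15-0.21j, 0.18+0.72j, -0.43+0.45j],[(0.23-0.06j), (-0.1+0.19j), (0.73+0.12j)]]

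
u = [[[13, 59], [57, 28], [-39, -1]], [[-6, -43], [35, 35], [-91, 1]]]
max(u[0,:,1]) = 59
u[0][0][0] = 13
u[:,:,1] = [[59, 28, -1], [-43, 35, 1]]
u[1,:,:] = [[-6, -43], [35, 35], [-91, 1]]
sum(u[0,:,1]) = 86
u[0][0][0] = 13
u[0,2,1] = -1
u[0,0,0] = 13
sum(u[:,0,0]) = 7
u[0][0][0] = 13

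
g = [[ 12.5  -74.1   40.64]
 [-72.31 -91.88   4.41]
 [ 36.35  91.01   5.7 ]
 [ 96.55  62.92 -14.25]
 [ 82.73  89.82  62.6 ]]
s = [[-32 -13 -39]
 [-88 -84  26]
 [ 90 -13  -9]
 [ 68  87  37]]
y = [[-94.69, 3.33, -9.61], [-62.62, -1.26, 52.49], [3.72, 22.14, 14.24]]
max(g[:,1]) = 91.01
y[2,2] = 14.24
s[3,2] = 37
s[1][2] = 26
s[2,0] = 90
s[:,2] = [-39, 26, -9, 37]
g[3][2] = -14.25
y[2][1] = 22.14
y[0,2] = -9.61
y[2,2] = 14.24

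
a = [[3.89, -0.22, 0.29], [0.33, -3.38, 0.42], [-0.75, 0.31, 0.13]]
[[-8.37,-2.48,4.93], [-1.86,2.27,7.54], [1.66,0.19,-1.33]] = a@[[-2.12, -0.65, 1.09], [0.32, -0.79, -2.02], [-0.19, -0.44, 0.85]]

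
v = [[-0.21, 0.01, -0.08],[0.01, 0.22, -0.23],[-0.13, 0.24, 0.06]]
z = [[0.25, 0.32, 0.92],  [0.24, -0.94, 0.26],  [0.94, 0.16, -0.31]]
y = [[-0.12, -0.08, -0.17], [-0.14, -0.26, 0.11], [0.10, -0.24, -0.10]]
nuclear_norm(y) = 0.79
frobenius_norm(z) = 1.74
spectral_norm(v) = 0.37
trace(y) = -0.48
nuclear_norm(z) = 3.01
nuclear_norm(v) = 0.80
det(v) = -0.02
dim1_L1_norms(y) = [0.37, 0.51, 0.44]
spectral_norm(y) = 0.37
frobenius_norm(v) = 0.48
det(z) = 1.01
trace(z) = -1.00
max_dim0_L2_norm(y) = 0.36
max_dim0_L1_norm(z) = 1.49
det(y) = -0.02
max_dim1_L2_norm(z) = 1.01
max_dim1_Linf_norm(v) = 0.24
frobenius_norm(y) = 0.48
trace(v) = 0.07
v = y @ z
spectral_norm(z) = 1.01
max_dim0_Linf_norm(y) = 0.26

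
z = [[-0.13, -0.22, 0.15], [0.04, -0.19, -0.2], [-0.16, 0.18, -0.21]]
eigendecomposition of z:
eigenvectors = [[0.62+0.00j, (0.62-0j), 0.74+0.00j], [-0.25-0.45j, (-0.25+0.45j), (0.6+0j)], [-0.41+0.43j, (-0.41-0.43j), 0.31+0.00j]]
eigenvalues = [(-0.14+0.27j), (-0.14-0.27j), (-0.24+0j)]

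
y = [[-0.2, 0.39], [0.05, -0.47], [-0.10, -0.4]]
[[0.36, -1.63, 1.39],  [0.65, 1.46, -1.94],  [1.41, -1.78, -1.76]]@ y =[[-0.29, 0.35], [0.14, 0.34], [-0.19, 2.09]]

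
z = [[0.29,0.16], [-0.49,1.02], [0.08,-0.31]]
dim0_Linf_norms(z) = [0.49, 1.02]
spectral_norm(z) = 1.17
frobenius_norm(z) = 1.22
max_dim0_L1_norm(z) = 1.49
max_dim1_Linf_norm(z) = 1.02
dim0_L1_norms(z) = [0.86, 1.49]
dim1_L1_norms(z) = [0.45, 1.51, 0.39]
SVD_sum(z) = [[-0.01, 0.02], [-0.47, 1.03], [0.13, -0.29]] + [[0.3,0.14],[-0.02,-0.01],[-0.05,-0.02]]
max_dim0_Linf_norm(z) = 1.02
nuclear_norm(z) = 1.51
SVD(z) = [[-0.02, 0.98],[-0.96, -0.07],[0.27, -0.17]] @ diag([1.1747377000972496, 0.3356953022760735]) @ [[0.41, -0.91], [0.91, 0.41]]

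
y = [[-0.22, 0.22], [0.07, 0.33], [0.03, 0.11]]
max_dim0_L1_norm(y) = 0.66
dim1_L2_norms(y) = [0.31, 0.34, 0.11]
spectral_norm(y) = 0.42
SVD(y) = [[-0.62, 0.79], [-0.75, -0.57], [-0.25, -0.22]] @ diag([0.4164833896593969, 0.22392317016740126]) @ [[0.18, -0.98], [-0.98, -0.18]]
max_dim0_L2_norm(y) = 0.41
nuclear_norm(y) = 0.64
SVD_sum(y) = [[-0.05, 0.25], [-0.06, 0.31], [-0.02, 0.1]] + [[-0.17, -0.03], [0.13, 0.02], [0.05, 0.01]]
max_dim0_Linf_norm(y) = 0.33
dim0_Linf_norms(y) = [0.22, 0.33]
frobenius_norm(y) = 0.47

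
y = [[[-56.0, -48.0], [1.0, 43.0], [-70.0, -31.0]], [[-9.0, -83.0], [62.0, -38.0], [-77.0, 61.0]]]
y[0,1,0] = 1.0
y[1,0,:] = [-9.0, -83.0]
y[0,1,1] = 43.0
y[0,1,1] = 43.0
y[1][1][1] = -38.0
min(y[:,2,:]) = -77.0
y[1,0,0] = -9.0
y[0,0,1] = -48.0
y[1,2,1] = 61.0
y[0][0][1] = -48.0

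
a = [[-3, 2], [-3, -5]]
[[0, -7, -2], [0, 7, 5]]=a @ [[0, 1, 0], [0, -2, -1]]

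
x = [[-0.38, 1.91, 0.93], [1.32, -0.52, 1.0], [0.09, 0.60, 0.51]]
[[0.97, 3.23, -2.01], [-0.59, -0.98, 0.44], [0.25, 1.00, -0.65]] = x @ [[1.6, -0.74, 1.45], [1.71, 1.23, -0.04], [-1.81, 0.64, -1.49]]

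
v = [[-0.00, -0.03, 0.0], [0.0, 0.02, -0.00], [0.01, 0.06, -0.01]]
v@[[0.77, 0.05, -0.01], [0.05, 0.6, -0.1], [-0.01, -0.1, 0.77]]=[[-0.0, -0.02, 0.0], [0.00, 0.01, -0.00], [0.01, 0.04, -0.01]]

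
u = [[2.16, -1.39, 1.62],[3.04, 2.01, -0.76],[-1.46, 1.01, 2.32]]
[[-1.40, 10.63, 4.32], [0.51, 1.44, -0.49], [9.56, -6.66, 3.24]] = u@[[-0.88, 2.67, 0.47], [2.52, -3.24, -0.27], [2.47, 0.22, 1.81]]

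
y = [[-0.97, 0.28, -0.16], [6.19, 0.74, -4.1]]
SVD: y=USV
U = [[-0.09, 1.0], [1.00, 0.09]]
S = [7.49, 0.75]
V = [[0.83, 0.09, -0.54], [-0.52, 0.46, -0.72]]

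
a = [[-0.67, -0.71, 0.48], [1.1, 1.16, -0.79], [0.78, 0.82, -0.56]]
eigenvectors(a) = [[(-0.41+0.04j), (-0.41-0.04j), 0.77+0.00j],[0.73+0.00j, 0.73-0.00j, -0.39+0.00j],[0.54+0.02j, 0.54-0.02j, 0.51+0.00j]]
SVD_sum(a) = [[-0.67, -0.71, 0.48],[1.1, 1.16, -0.79],[0.78, 0.82, -0.56]] + [[0.0, -0.0, -0.00], [0.00, -0.0, -0.00], [0.0, -0.0, -0.00]] + [[-0.0, 0.00, -0.0],[-0.0, 0.00, -0.0],[0.00, -0.0, 0.00]]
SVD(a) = [[-0.45, -0.82, -0.36],[0.73, -0.10, -0.68],[0.52, -0.57, 0.64]] @ diag([2.440796296589961, 0.0036380817384885377, 0.0004504597622860343]) @ [[0.62, 0.65, -0.44],[-0.41, 0.75, 0.53],[0.67, -0.15, 0.72]]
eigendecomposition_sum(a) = [[(-0.33-0.23j), -0.35-0.25j, 0.24+0.15j], [(0.55+0.47j), 0.58+0.52j, (-0.39-0.32j)], [(0.39+0.37j), 0.41+0.40j, (-0.28-0.25j)]] + [[(-0.33+0.23j), -0.35+0.25j, (0.24-0.15j)],[(0.55-0.47j), (0.58-0.52j), -0.39+0.32j],[(0.39-0.37j), 0.41-0.40j, -0.28+0.25j]] + [[-0.00+0.00j,  -0.00+0.00j,  0.00-0.00j], [0.00-0.00j,  -0j,  -0.00+0.00j], [-0.00+0.00j,  (-0+0j),  -0j]]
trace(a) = -0.07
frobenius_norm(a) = 2.44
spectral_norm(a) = 2.44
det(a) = 0.00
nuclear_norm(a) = 2.44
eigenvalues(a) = [(-0.04+0.04j), (-0.04-0.04j), 0j]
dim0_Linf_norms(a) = [1.1, 1.16, 0.79]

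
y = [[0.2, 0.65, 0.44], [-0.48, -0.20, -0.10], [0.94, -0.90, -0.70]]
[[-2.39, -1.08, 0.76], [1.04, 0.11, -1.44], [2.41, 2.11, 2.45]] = y@ [[-0.86, 0.43, 2.77], [-2.36, -1.07, 1.21], [-1.56, -1.06, -1.33]]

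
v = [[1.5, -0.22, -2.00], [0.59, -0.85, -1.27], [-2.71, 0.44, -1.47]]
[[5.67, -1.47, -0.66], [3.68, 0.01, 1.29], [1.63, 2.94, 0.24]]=v@[[0.6, -1.17, -0.53], [-0.42, -0.73, -2.14], [-2.34, -0.06, 0.17]]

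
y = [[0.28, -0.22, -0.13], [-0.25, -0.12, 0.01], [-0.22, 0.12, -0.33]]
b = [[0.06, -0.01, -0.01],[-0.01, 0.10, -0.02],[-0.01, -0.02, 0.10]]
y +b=[[0.34, -0.23, -0.14],[-0.26, -0.02, -0.01],[-0.23, 0.10, -0.23]]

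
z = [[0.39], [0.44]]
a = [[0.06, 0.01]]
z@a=[[0.02, 0.00], [0.03, 0.0]]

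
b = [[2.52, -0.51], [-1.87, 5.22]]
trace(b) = 7.74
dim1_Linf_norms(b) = [2.52, 5.22]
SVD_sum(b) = [[0.67, -1.4], [-2.39, 4.97]] + [[1.85, 0.89], [0.52, 0.25]]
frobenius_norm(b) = 6.11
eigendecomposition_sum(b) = [[1.99, 0.34],[1.24, 0.21]] + [[0.53, -0.85], [-3.11, 5.01]]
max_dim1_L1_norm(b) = 7.09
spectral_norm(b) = 5.73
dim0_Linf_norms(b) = [2.52, 5.22]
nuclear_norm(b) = 7.86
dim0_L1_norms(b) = [4.39, 5.73]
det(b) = 12.20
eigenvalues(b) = [2.2, 5.54]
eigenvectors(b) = [[-0.85, 0.17], [-0.53, -0.99]]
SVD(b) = [[-0.27, 0.96], [0.96, 0.27]] @ diag([5.728898536305793, 2.129676398120932]) @ [[-0.43, 0.90], [0.90, 0.43]]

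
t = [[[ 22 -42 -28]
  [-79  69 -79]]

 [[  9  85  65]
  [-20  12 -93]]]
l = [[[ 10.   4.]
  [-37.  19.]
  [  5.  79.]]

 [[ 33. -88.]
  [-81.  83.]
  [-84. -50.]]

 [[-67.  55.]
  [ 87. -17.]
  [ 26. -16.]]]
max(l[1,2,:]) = -50.0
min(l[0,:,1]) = 4.0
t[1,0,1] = 85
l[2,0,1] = 55.0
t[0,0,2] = -28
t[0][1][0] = -79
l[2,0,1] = 55.0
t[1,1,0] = -20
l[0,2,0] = 5.0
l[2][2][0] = 26.0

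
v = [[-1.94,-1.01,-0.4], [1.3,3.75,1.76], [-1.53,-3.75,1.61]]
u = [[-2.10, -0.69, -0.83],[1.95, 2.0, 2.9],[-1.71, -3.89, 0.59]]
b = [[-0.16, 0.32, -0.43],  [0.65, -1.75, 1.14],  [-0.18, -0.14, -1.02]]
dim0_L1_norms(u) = [5.76, 6.58, 4.32]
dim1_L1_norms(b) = [0.91, 3.54, 1.34]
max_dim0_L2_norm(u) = 4.43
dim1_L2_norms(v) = [2.22, 4.34, 4.36]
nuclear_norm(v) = 9.73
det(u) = -18.50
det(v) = -20.03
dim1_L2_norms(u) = [2.36, 4.03, 4.29]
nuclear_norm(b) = 3.23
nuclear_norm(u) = 9.57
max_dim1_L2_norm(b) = 2.19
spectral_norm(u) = 5.52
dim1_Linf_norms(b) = [0.43, 1.75, 1.02]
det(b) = 0.01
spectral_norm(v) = 5.92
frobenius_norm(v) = 6.54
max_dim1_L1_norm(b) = 3.54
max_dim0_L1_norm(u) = 6.58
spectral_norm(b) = 2.31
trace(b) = -2.93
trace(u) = 0.49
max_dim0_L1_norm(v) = 8.51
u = b + v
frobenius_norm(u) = 6.34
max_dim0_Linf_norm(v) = 3.75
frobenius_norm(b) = 2.49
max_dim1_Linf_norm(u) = 3.89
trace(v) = 3.42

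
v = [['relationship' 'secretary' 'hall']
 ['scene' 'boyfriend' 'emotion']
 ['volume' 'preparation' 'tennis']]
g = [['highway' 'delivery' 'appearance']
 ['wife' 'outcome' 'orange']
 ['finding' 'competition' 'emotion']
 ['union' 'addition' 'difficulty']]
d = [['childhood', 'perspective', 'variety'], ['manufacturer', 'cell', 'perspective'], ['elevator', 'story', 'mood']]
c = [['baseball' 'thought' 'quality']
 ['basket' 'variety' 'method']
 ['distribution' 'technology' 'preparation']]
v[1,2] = 'emotion'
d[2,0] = 'elevator'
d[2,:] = ['elevator', 'story', 'mood']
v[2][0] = 'volume'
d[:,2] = ['variety', 'perspective', 'mood']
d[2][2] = 'mood'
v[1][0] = 'scene'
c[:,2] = ['quality', 'method', 'preparation']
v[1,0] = 'scene'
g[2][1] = 'competition'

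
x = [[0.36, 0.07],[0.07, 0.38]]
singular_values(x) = [0.44, 0.3]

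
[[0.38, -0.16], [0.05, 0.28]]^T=[[0.38, 0.05], [-0.16, 0.28]]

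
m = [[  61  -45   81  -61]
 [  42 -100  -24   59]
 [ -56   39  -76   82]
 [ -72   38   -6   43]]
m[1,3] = 59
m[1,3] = 59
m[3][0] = -72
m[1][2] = -24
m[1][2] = -24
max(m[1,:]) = 59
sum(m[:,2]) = -25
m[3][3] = 43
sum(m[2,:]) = -11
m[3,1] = 38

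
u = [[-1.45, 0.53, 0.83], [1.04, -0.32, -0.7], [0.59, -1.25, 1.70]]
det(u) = -0.02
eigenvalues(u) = [-2.15, 0.0, 2.08]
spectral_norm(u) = 2.19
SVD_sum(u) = [[0.03, -0.18, 0.32], [-0.03, 0.19, -0.33], [0.15, -1.04, 1.85]] + [[-1.48, 0.70, 0.51],[1.06, -0.51, -0.37],[0.44, -0.21, -0.15]] + [[0.0, 0.0, 0.00], [0.0, 0.0, 0.00], [0.0, 0.0, 0.00]]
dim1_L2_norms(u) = [1.75, 1.29, 2.19]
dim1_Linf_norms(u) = [1.45, 1.04, 1.7]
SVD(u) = [[0.17,0.79,0.59], [-0.17,-0.57,0.80], [0.97,-0.24,0.04]] @ diag([2.1940585992702757, 2.1755431735580935, 0.004331622437138571]) @ [[0.07,-0.49,0.87], [-0.86,0.41,0.30], [0.50,0.77,0.39]]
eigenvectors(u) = [[-0.78, 0.5, 0.20], [0.56, 0.77, -0.20], [0.30, 0.39, 0.96]]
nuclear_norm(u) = 4.37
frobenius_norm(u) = 3.09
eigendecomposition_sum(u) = [[-1.46, 0.73, 0.45], [1.04, -0.52, -0.32], [0.56, -0.28, -0.17]] + [[0.00, 0.00, 0.0], [0.00, 0.0, 0.0], [0.00, 0.00, 0.0]] + [[0.01, -0.20, 0.38], [-0.01, 0.20, -0.38], [0.03, -0.97, 1.87]]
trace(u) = -0.07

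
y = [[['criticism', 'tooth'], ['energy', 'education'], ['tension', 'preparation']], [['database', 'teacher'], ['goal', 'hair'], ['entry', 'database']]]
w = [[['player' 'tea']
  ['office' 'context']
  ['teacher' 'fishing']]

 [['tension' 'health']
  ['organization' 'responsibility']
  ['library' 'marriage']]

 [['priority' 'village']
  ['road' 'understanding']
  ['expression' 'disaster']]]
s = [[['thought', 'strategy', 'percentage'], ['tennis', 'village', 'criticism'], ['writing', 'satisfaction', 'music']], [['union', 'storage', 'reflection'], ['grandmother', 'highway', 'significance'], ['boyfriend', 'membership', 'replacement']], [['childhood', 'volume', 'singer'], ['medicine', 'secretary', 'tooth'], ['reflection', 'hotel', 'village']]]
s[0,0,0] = 'thought'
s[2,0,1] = 'volume'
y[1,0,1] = 'teacher'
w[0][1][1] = 'context'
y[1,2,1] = 'database'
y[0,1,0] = 'energy'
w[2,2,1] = 'disaster'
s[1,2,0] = 'boyfriend'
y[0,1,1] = 'education'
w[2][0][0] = 'priority'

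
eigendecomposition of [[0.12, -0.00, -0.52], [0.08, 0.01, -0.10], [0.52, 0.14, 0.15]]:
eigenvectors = [[-0.03+0.69j,-0.03-0.69j,(0.24+0j)], [0.07+0.15j,0.07-0.15j,(-0.97+0j)], [0.71+0.00j,0.71-0.00j,(0.06+0j)]]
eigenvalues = [(0.14+0.53j), (0.14-0.53j), (-0+0j)]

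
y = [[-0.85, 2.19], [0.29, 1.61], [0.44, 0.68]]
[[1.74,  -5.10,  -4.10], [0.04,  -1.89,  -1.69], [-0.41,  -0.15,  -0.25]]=y @ [[-1.35, 2.03, 1.45], [0.27, -1.54, -1.31]]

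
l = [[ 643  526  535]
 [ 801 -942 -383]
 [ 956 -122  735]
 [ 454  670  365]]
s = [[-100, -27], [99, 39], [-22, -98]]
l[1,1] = -942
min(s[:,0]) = -100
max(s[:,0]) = 99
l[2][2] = 735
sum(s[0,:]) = -127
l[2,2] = 735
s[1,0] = 99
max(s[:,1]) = 39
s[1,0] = 99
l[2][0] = 956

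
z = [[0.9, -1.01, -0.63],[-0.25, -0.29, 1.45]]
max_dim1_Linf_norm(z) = 1.45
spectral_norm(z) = 1.76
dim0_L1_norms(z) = [1.15, 1.3, 2.08]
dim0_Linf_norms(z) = [0.9, 1.01, 1.45]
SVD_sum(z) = [[0.57, -0.35, -1.04],  [-0.58, 0.36, 1.05]] + [[0.33, -0.66, 0.41], [0.33, -0.65, 0.40]]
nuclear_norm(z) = 2.94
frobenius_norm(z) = 2.12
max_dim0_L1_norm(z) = 2.08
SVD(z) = [[-0.70, 0.71], [0.71, 0.7]] @ diag([1.7560530161850654, 1.1799905950249494]) @ [[-0.46, 0.29, 0.84],[0.39, -0.78, 0.48]]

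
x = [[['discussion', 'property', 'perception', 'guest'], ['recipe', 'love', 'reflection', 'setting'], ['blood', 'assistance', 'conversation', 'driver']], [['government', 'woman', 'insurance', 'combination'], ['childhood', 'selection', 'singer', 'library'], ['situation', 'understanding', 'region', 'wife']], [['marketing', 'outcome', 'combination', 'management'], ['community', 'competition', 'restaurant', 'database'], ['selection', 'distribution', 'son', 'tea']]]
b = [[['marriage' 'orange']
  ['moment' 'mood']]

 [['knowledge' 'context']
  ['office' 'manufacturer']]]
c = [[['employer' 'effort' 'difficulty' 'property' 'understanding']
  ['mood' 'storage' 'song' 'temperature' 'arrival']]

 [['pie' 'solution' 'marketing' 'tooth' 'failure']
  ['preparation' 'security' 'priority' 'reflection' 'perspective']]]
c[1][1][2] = 'priority'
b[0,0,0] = 'marriage'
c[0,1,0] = 'mood'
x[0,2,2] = 'conversation'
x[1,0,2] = 'insurance'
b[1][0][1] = 'context'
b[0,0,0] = 'marriage'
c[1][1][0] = 'preparation'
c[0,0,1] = 'effort'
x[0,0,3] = 'guest'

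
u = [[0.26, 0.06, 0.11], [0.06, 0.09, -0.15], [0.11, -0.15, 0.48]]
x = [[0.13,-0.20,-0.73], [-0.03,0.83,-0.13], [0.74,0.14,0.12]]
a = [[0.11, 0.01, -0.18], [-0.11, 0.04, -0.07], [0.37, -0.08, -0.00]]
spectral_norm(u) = 0.56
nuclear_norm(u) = 0.83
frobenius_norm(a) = 0.45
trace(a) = 0.15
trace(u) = 0.83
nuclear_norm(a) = 0.61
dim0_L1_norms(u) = [0.43, 0.3, 0.74]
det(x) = 0.49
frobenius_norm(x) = 1.37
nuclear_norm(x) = 2.37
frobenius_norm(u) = 0.62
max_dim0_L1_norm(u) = 0.74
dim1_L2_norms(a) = [0.21, 0.14, 0.38]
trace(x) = 1.08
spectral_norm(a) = 0.41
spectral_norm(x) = 0.88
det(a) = 0.00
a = u @ x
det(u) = 0.00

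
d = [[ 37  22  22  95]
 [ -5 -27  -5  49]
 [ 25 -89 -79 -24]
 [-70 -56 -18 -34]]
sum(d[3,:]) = -178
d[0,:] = [37, 22, 22, 95]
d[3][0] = -70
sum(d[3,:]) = -178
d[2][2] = -79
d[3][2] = -18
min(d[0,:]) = 22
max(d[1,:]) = 49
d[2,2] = -79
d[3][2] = -18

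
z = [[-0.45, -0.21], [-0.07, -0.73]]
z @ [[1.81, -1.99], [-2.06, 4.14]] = [[-0.38, 0.03], [1.38, -2.88]]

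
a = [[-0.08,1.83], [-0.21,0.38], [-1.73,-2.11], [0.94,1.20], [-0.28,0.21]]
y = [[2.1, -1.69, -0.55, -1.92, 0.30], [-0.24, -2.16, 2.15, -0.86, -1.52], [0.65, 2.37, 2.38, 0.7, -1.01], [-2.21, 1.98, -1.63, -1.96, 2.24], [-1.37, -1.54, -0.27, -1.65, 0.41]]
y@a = [[-0.75, 2.12],[-3.63, -7.15],[-3.73, -2.3],[0.11, -1.73],[-0.77, -4.42]]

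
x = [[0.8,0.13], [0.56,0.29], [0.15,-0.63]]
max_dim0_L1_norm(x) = 1.51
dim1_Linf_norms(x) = [0.8, 0.56, 0.63]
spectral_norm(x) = 1.02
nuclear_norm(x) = 1.68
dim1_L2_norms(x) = [0.81, 0.63, 0.65]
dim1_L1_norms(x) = [0.93, 0.85, 0.78]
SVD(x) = [[-0.79, 0.18], [-0.61, -0.16], [0.05, 0.97]] @ diag([1.0156179963083638, 0.6652218318535439]) @ [[-0.95, -0.31],  [0.31, -0.95]]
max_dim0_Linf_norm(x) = 0.8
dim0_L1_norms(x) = [1.51, 1.05]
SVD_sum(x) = [[0.76,0.25], [0.59,0.19], [-0.05,-0.02]] + [[0.04,  -0.12], [-0.03,  0.1], [0.2,  -0.61]]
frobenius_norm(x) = 1.21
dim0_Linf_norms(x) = [0.8, 0.63]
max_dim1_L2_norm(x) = 0.81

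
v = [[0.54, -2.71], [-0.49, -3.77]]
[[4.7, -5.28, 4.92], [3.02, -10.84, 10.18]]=v@[[2.83,  2.81,  -2.69], [-1.17,  2.51,  -2.35]]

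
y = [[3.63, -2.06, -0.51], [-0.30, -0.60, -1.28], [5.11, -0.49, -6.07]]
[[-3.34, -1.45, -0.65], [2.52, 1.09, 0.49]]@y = [[-15.01,  8.07,  7.5], [11.32,  -6.09,  -5.65]]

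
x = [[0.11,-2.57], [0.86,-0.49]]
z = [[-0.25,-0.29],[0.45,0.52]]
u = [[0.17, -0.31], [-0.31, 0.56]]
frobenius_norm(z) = 0.79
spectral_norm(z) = 0.79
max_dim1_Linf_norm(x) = 2.57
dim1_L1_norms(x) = [2.68, 1.35]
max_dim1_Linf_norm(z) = 0.52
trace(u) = 0.73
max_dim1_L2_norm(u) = 0.64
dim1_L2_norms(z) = [0.38, 0.69]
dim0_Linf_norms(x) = [0.86, 2.57]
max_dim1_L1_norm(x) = 2.68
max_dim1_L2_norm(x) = 2.57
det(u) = -0.00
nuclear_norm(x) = 3.45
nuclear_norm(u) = 0.73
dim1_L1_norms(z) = [0.54, 0.97]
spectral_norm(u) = 0.73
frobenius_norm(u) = 0.73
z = u @ x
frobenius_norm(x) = 2.76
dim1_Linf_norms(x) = [2.57, 0.86]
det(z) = 0.00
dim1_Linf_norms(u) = [0.31, 0.56]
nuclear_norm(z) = 0.79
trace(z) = 0.27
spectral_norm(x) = 2.63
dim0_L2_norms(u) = [0.35, 0.64]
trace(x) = -0.38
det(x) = 2.16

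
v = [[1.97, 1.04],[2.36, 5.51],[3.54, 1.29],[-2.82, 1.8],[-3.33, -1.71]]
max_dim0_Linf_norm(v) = 5.51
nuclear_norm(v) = 12.23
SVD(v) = [[-0.28, 0.14], [-0.71, -0.53], [-0.44, 0.34], [0.1, -0.73], [0.46, -0.24]] @ diag([7.771932386583987, 4.459861766733016]) @ [[-0.72, -0.69], [0.69, -0.72]]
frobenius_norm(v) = 8.96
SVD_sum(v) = [[1.55, 1.48], [3.98, 3.81], [2.49, 2.39], [-0.57, -0.55], [-2.59, -2.48]] + [[0.42, -0.44], [-1.62, 1.7], [1.05, -1.10], [-2.25, 2.35], [-0.74, 0.77]]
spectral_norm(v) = 7.77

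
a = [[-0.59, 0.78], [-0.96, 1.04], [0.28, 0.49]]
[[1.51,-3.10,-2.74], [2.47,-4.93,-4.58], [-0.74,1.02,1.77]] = a@[[-2.59,4.56,5.37], [-0.02,-0.53,0.55]]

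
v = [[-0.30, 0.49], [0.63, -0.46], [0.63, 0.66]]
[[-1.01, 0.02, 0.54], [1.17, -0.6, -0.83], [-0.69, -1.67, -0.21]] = v@ [[0.64, -1.65, -0.91],[-1.66, -0.96, 0.55]]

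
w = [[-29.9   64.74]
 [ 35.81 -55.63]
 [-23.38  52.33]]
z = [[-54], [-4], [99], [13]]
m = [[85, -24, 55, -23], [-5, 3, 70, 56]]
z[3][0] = 13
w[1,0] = 35.81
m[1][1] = 3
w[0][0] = -29.9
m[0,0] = 85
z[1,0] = -4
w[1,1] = -55.63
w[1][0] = 35.81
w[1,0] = 35.81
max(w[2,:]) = 52.33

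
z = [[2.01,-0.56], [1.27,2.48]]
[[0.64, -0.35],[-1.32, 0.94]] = z @ [[0.15, -0.06], [-0.61, 0.41]]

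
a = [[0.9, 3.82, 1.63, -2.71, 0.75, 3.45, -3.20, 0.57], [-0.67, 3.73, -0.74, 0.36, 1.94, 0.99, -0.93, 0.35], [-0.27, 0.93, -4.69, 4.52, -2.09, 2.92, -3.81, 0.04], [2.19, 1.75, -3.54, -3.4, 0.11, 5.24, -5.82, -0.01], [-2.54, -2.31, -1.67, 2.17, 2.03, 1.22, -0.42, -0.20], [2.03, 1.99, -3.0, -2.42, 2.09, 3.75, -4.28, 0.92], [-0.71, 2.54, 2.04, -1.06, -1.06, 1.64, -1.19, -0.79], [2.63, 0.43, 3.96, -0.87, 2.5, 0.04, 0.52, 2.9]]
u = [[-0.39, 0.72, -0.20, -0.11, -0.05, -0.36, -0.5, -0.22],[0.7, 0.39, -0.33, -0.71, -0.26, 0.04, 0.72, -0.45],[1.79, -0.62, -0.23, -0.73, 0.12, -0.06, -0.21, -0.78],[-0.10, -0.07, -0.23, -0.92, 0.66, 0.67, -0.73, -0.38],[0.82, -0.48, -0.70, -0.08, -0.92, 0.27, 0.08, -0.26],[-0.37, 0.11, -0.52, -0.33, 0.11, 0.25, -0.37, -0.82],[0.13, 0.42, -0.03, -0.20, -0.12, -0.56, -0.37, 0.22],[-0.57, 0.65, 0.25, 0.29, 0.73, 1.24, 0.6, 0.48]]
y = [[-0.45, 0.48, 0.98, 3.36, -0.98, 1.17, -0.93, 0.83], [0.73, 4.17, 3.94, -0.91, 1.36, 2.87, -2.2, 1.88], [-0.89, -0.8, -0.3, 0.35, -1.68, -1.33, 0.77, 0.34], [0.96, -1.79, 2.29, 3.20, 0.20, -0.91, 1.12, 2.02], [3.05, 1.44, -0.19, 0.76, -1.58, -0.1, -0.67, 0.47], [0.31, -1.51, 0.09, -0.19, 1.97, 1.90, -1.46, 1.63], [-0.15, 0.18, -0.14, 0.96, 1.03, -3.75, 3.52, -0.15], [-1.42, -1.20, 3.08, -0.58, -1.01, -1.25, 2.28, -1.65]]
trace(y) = 8.81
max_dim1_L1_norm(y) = 18.06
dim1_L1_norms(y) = [9.18, 18.06, 6.46, 12.49, 8.26, 9.06, 9.88, 12.47]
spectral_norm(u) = 2.90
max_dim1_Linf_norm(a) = 5.82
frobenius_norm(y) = 13.57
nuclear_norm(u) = 10.12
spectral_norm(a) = 14.36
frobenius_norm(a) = 19.38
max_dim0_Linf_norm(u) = 1.79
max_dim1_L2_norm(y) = 7.26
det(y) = -1307.88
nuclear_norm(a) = 41.10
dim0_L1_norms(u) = [4.87, 3.46, 2.49, 3.37, 2.97, 3.45, 3.58, 3.61]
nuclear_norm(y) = 32.40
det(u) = 0.25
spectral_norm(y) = 8.77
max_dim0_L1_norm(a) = 21.27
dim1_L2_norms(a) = [6.96, 4.56, 8.41, 9.66, 5.01, 7.78, 4.25, 6.2]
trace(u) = -1.71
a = u @ y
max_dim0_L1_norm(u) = 4.87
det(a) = -351.22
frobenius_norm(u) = 4.32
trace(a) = 4.03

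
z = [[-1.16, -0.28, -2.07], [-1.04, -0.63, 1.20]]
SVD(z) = [[-0.94, 0.33], [0.33, 0.94]] @ diag([2.4680195983897444, 1.5925700179157345]) @ [[0.31, 0.02, 0.95], [-0.86, -0.43, 0.29]]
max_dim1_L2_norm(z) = 2.39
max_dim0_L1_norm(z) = 3.27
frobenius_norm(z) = 2.94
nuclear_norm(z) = 4.06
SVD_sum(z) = [[-0.71,-0.05,-2.22], [0.25,0.02,0.77]] + [[-0.45, -0.23, 0.15], [-1.29, -0.65, 0.43]]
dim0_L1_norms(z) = [2.2, 0.91, 3.27]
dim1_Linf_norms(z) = [2.07, 1.2]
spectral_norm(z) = 2.47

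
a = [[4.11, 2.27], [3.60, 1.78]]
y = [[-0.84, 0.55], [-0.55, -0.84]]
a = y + [[4.95,1.72], [4.15,2.62]]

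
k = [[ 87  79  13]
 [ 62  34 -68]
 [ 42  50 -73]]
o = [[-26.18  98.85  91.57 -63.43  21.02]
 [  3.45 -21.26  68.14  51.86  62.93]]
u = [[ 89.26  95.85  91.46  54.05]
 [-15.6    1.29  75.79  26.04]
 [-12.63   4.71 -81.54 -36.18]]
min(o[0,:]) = -63.43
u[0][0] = 89.26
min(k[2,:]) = -73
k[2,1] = 50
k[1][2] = -68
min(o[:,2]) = 68.14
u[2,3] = -36.18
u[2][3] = -36.18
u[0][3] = 54.05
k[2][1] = 50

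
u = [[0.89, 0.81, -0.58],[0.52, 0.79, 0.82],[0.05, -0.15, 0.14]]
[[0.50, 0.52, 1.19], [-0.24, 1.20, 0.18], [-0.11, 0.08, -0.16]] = u @ [[0.0, 0.73, 0.38], [0.24, 0.33, 0.61], [-0.52, 0.68, -0.61]]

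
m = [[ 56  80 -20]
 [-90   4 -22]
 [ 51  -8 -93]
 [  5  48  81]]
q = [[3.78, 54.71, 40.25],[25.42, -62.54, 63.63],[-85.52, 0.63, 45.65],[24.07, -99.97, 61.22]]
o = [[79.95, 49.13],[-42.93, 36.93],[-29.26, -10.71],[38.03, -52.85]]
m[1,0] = -90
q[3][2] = 61.22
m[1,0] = -90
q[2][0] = -85.52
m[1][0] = -90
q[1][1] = -62.54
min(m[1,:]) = -90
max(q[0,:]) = 54.71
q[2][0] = -85.52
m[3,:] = [5, 48, 81]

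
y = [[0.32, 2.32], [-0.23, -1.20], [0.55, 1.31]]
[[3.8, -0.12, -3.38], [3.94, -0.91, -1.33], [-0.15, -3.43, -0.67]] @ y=[[-0.62, 4.53], [0.74, 8.49], [0.37, 2.89]]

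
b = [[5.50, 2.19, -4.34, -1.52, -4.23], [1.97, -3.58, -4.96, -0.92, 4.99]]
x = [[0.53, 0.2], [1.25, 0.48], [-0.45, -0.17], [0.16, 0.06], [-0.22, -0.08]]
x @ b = [[3.31, 0.44, -3.29, -0.99, -1.24], [7.82, 1.02, -7.81, -2.34, -2.89], [-2.81, -0.38, 2.80, 0.84, 1.06], [1.0, 0.14, -0.99, -0.3, -0.38], [-1.37, -0.20, 1.35, 0.41, 0.53]]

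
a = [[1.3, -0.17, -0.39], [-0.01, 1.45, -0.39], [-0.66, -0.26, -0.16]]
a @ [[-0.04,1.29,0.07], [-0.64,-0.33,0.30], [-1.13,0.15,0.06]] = [[0.50,1.67,0.02], [-0.49,-0.55,0.41], [0.37,-0.79,-0.13]]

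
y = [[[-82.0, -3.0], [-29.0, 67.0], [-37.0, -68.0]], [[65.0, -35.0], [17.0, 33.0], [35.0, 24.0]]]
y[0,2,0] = -37.0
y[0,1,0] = -29.0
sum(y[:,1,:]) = 88.0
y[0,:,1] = [-3.0, 67.0, -68.0]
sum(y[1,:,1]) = 22.0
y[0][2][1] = -68.0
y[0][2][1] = -68.0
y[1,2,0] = 35.0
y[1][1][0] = 17.0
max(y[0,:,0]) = -29.0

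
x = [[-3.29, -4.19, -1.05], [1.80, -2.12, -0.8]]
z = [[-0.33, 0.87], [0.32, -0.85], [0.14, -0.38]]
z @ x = [[2.65, -0.46, -0.35], [-2.58, 0.46, 0.34], [-1.14, 0.22, 0.16]]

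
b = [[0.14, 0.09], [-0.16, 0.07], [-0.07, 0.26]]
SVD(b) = [[-0.09, 0.8], [-0.43, -0.57], [-0.9, 0.2]] @ diag([0.2967141041029895, 0.206544766155815]) @ [[0.4, -0.91], [0.91, 0.4]]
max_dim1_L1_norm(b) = 0.33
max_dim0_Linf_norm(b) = 0.26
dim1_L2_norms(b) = [0.17, 0.17, 0.27]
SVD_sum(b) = [[-0.01, 0.02], [-0.05, 0.12], [-0.11, 0.24]] + [[0.15, 0.07], [-0.11, -0.05], [0.04, 0.02]]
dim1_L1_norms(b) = [0.23, 0.23, 0.33]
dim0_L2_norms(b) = [0.22, 0.28]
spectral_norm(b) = 0.30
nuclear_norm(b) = 0.50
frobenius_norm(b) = 0.36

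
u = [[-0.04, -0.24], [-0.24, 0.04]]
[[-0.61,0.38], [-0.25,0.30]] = u @ [[1.42, -1.46], [2.30, -1.35]]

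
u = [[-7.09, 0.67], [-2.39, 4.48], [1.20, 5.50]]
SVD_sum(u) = [[-5.10, 3.54], [-3.71, 2.57], [-1.76, 1.22]] + [[-1.99, -2.87], [1.32, 1.91], [2.96, 4.28]]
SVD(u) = [[-0.78, 0.52], [-0.57, -0.35], [-0.27, -0.78]] @ diag([7.972197303087071, 6.6808360375518285]) @ [[0.82, -0.57], [-0.57, -0.82]]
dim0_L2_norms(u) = [7.58, 7.13]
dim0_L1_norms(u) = [10.68, 10.65]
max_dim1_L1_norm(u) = 7.76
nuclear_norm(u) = 14.65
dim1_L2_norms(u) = [7.12, 5.08, 5.63]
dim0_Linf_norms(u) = [7.09, 5.5]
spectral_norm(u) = 7.97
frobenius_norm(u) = 10.40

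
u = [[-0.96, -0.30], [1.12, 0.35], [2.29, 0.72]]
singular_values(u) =[2.85, 0.0]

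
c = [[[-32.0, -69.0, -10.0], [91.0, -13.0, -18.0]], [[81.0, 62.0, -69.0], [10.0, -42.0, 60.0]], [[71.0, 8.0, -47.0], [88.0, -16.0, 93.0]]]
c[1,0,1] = 62.0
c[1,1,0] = 10.0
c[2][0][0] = 71.0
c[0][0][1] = -69.0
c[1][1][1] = -42.0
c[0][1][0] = 91.0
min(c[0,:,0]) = -32.0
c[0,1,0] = 91.0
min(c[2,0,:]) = -47.0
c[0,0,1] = -69.0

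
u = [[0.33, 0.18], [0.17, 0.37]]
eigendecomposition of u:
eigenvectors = [[-0.76, -0.68], [0.66, -0.74]]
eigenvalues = [0.17, 0.53]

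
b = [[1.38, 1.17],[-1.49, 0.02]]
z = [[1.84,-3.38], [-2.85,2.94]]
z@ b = [[7.58, 2.09], [-8.31, -3.28]]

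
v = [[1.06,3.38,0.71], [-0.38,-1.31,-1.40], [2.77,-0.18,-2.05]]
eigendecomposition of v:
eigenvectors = [[0.42+0.00j,(0.67+0j),(0.67-0j)], [(-0.42+0j),-0.19+0.38j,-0.19-0.38j], [(-0.8+0j),(0.51-0.32j),(0.51+0.32j)]]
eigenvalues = [(-3.61+0j), (0.65+1.58j), (0.65-1.58j)]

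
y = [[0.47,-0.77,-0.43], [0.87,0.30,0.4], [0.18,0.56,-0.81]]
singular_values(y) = [1.01, 1.0, 1.0]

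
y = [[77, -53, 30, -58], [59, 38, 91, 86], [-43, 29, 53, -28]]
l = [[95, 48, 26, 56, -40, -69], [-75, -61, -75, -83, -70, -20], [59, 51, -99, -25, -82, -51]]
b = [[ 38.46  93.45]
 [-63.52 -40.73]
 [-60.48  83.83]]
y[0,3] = -58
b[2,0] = -60.48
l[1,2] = -75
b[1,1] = -40.73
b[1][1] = -40.73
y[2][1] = 29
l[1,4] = -70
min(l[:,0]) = -75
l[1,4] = -70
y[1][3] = 86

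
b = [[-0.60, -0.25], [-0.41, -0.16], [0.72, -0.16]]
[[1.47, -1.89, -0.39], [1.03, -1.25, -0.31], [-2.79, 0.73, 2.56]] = b @ [[-3.38, 1.76, 2.54], [2.23, 3.33, -4.55]]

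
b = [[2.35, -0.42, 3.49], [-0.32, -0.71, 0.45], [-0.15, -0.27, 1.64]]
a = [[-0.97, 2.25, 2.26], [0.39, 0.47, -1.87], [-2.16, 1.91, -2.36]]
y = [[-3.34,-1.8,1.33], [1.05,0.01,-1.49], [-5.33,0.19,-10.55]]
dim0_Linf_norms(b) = [2.35, 0.71, 3.49]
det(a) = 12.75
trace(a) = -2.86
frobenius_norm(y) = 12.62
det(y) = -34.49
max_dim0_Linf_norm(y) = 10.55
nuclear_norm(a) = 8.39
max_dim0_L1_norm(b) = 5.58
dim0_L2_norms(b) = [2.38, 0.87, 3.88]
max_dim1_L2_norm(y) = 11.82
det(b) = -2.71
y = a @ b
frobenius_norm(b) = 4.63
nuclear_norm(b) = 6.16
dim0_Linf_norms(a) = [2.16, 2.25, 2.36]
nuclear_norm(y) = 16.80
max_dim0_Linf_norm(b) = 3.49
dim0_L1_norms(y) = [9.72, 2.0, 13.37]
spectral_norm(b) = 4.45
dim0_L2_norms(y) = [6.38, 1.81, 10.74]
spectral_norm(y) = 11.86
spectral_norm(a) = 3.95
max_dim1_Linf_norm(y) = 10.55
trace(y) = -13.88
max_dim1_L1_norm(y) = 16.07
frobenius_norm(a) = 5.37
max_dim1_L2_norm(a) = 3.73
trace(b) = 3.28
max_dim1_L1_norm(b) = 6.26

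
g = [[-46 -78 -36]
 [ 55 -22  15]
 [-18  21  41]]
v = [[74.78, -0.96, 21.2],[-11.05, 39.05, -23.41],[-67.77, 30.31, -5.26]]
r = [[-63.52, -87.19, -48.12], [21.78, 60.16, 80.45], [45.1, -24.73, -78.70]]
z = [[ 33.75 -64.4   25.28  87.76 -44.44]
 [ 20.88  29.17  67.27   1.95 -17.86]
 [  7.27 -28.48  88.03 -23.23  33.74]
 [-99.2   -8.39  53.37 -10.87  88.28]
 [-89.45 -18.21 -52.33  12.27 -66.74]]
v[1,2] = -23.41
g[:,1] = [-78, -22, 21]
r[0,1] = -87.19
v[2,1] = 30.31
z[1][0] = 20.88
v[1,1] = 39.05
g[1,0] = 55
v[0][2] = 21.2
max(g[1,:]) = 55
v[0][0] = 74.78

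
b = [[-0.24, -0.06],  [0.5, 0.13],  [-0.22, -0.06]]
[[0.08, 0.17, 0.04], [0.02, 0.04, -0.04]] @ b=[[0.06, 0.01], [0.02, 0.01]]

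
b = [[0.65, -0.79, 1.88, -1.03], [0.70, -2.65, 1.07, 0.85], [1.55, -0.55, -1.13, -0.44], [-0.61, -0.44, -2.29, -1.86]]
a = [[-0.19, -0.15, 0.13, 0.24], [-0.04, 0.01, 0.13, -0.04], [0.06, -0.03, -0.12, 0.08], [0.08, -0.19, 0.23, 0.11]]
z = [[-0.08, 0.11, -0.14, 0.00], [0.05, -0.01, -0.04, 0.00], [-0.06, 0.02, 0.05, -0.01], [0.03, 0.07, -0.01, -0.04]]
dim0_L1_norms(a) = [0.37, 0.38, 0.61, 0.47]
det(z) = -0.00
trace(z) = -0.08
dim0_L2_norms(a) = [0.22, 0.24, 0.32, 0.28]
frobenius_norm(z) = 0.24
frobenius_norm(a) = 0.53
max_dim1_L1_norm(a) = 0.71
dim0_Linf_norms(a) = [0.19, 0.19, 0.23, 0.24]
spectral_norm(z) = 0.20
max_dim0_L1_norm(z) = 0.24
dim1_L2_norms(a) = [0.36, 0.14, 0.16, 0.33]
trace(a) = -0.19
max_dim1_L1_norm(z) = 0.33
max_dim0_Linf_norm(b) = 2.65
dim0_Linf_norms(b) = [1.55, 2.65, 2.29, 1.86]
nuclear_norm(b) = 10.02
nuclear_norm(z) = 0.38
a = z @ b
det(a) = 0.00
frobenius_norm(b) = 5.34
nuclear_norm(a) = 0.88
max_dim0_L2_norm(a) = 0.32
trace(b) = -4.99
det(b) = -29.99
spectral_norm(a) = 0.44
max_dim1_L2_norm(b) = 3.06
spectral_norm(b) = 3.85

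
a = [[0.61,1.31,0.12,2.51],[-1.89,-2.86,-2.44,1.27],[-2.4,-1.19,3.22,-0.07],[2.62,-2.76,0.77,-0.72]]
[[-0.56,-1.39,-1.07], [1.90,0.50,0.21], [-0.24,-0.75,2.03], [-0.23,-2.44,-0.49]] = a@[[-0.24, -0.55, -0.45], [-0.23, 0.37, -0.11], [-0.34, -0.52, 0.25], [-0.03, -0.59, -0.27]]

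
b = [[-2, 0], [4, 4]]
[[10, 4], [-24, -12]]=b@[[-5, -2], [-1, -1]]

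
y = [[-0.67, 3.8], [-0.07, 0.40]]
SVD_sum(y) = [[-0.67, 3.80], [-0.07, 0.4]] + [[-0.0, -0.0], [0.00, 0.00]]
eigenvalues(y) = [-0.28, 0.01]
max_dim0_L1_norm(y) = 4.2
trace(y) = -0.27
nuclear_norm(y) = 3.88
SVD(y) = [[-0.99,-0.1], [-0.1,0.99]] @ diag([3.879922645399822, 0.0005154741944072917]) @ [[0.17, -0.98], [0.98, 0.17]]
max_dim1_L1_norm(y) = 4.47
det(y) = -0.00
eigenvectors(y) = [[-0.99, -0.98],[-0.10, -0.18]]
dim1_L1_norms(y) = [4.47, 0.47]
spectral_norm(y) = 3.88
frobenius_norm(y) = 3.88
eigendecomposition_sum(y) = [[-0.66,3.7],[-0.07,0.38]] + [[-0.01, 0.1],[-0.00, 0.02]]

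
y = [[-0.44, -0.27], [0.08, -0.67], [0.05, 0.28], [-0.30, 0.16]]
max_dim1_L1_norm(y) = 0.75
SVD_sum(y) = [[-0.03, -0.31], [-0.06, -0.66], [0.03, 0.28], [0.01, 0.13]] + [[-0.41,  0.04], [0.14,  -0.01], [0.02,  -0.00], [-0.31,  0.03]]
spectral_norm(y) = 0.79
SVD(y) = [[-0.39, 0.77], [-0.83, -0.26], [0.36, -0.04], [0.17, 0.58]] @ diag([0.7929031835640286, 0.5381491814488142]) @ [[0.09, 1.0], [-1.00, 0.09]]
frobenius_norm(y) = 0.96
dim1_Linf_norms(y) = [0.44, 0.67, 0.28, 0.3]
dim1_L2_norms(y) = [0.52, 0.67, 0.28, 0.34]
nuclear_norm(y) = 1.33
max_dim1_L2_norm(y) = 0.67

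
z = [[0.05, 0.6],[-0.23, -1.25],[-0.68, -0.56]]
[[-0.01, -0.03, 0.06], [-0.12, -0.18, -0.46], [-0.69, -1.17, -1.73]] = z @ [[1.1,  1.88,  2.65],[-0.11,  -0.20,  -0.12]]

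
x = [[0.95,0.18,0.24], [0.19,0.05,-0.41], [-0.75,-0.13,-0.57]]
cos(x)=[[0.65, -0.07, -0.01],[-0.23, 0.96, -0.13],[0.14, 0.03, 0.9]]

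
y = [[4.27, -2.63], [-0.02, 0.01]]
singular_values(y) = [5.02, 0.0]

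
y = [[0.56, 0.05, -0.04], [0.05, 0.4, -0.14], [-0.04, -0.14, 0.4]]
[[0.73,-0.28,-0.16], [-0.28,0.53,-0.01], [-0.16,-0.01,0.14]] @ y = [[0.40, -0.05, -0.05], [-0.13, 0.2, -0.07], [-0.1, -0.03, 0.06]]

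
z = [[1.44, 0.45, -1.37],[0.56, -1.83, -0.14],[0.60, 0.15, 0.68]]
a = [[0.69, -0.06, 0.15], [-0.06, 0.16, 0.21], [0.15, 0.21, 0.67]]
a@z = [[1.05, 0.44, -0.83],  [0.13, -0.29, 0.2],  [0.74, -0.22, 0.22]]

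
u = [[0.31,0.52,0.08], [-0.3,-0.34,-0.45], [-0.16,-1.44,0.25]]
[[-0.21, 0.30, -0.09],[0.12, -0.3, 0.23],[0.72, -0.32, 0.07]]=u@[[0.19, 0.69, 0.05], [-0.52, 0.16, -0.13], [-0.00, 0.08, -0.44]]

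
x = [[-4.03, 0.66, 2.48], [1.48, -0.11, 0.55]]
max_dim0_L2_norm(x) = 4.29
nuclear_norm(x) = 6.10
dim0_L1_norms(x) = [5.51, 0.77, 3.03]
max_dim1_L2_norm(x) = 4.78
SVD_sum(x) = [[-4.15, 0.65, 2.25], [0.91, -0.14, -0.49]] + [[0.12, 0.01, 0.23],[0.57, 0.03, 1.04]]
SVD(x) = [[-0.98, 0.21], [0.21, 0.98]] @ diag([4.883640958556753, 1.2173540930669575]) @ [[0.87, -0.14, -0.47], [0.48, 0.03, 0.88]]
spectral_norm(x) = 4.88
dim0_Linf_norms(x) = [4.03, 0.66, 2.48]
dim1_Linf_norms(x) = [4.03, 1.48]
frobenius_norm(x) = 5.03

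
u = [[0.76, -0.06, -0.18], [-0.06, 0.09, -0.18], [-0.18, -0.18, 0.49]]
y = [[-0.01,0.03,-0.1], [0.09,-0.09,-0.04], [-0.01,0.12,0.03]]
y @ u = [[0.01, 0.02, -0.05],[0.08, -0.01, -0.02],[-0.02, 0.01, -0.01]]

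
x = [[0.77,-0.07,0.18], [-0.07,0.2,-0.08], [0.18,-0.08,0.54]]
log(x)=[[-0.3, -0.14, 0.28],[-0.14, -1.66, -0.22],[0.28, -0.22, -0.68]]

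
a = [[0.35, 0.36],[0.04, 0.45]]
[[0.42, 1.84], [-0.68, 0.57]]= a @ [[3.03,4.36], [-1.77,0.87]]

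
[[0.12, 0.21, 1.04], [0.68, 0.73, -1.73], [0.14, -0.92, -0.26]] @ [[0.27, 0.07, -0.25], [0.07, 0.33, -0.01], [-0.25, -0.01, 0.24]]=[[-0.21, 0.07, 0.22],[0.67, 0.31, -0.59],[0.04, -0.29, -0.09]]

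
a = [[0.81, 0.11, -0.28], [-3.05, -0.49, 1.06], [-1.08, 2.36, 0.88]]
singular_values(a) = [3.63, 2.39, 0.0]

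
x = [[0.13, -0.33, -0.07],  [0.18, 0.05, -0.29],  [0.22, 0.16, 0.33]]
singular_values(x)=[0.49, 0.32, 0.3]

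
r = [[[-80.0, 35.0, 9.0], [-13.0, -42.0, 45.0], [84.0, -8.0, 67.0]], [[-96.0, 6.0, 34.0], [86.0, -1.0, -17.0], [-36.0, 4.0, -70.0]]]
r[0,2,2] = 67.0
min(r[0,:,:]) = -80.0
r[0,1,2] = 45.0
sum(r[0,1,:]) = -10.0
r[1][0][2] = 34.0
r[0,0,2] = 9.0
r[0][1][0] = -13.0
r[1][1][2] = -17.0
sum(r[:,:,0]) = -55.0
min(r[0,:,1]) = -42.0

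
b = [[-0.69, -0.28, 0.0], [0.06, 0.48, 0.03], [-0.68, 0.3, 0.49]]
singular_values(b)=[1.04, 0.68, 0.2]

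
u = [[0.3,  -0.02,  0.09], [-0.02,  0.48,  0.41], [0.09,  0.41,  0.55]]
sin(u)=[[0.29,-0.03,0.08], [-0.03,0.42,0.35], [0.08,0.35,0.48]]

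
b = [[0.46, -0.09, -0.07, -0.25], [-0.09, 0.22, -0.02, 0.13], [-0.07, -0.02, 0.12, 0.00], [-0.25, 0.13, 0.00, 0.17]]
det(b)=-0.000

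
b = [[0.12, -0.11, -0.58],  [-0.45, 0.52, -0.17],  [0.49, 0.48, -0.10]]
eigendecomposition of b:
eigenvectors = [[(-0.12-0.59j), (-0.12+0.59j), (-0.43+0j)],[(0.09-0.35j), (0.09+0.35j), 0.87+0.00j],[-0.71+0.00j, (-0.71-0j), (0.26+0j)]]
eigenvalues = [(-0.08+0.64j), (-0.08-0.64j), (0.69+0j)]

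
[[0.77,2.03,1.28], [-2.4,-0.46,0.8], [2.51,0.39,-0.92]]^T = [[0.77, -2.4, 2.51], [2.03, -0.46, 0.39], [1.28, 0.8, -0.92]]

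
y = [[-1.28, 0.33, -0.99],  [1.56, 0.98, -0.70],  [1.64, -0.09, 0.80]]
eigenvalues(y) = [-0.44, -0.04, 0.98]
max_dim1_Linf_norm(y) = 1.64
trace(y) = 0.50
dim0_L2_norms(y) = [2.6, 1.04, 1.45]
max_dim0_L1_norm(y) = 4.48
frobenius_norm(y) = 3.15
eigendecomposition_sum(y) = [[-1.31, 0.25, -0.91], [2.39, -0.45, 1.65], [1.91, -0.36, 1.33]] + [[0.08,-0.02,0.07], [-0.23,0.06,-0.23], [-0.17,0.04,-0.17]] + [[-0.04,  0.10,  -0.15], [-0.59,  1.38,  -2.12], [-0.1,  0.23,  -0.36]]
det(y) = 0.02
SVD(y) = [[-0.54,-0.48,0.69], [0.53,-0.83,-0.17], [0.66,0.27,0.7]] @ diag([2.6946220672853616, 1.639541965792845, 0.0037492536452966214]) @ [[0.96, 0.1, 0.26],  [-0.14, -0.61, 0.78],  [0.24, -0.79, -0.57]]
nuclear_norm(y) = 4.34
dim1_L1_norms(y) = [2.6, 3.24, 2.53]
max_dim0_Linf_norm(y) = 1.64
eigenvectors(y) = [[0.39, 0.25, -0.07], [-0.72, -0.78, -0.98], [-0.57, -0.57, -0.16]]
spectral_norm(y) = 2.69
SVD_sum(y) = [[-1.39,-0.15,-0.37], [1.37,0.15,0.36], [1.70,0.18,0.45]] + [[0.11, 0.48, -0.62], [0.19, 0.83, -1.06], [-0.06, -0.27, 0.35]] + [[0.00, -0.0, -0.0], [-0.00, 0.0, 0.0], [0.0, -0.00, -0.00]]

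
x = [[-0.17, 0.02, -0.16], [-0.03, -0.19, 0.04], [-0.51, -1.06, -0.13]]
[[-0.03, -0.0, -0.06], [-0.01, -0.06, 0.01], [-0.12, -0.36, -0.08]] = x @ [[0.16, 0.03, 0.02], [0.03, 0.32, 0.03], [0.02, 0.03, 0.33]]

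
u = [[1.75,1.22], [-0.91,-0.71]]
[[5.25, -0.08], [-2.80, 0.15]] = u @ [[2.34, 0.93], [0.95, -1.4]]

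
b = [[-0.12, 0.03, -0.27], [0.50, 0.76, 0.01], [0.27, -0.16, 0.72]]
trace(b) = 1.36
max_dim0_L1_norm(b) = 1.0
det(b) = 0.00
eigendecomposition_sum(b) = [[0.0,0.0,0.0], [-0.00,-0.00,-0.00], [-0.0,-0.0,-0.0]] + [[-0.17, -0.1, -0.2], [0.3, 0.18, 0.35], [0.41, 0.25, 0.48]] + [[0.04, 0.13, -0.08], [0.2, 0.58, -0.34], [-0.14, -0.41, 0.24]]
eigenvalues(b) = [0.0, 0.5, 0.86]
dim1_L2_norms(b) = [0.3, 0.91, 0.79]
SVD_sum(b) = [[-0.07, -0.08, -0.02], [0.54, 0.68, 0.19], [0.12, 0.15, 0.04]] + [[-0.05,0.11,-0.25], [-0.04,0.08,-0.18], [0.15,-0.31,0.68]] + [[0.0, -0.00, -0.00], [0.00, -0.00, -0.0], [0.00, -0.0, -0.0]]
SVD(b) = [[-0.12, -0.33, 0.94], [0.97, -0.24, 0.04], [0.21, 0.91, 0.35]] @ diag([0.9149462584519101, 0.8340701577937991, 0.0005621589428673625]) @ [[0.61, 0.76, 0.21], [0.20, -0.41, 0.89], [0.77, -0.50, -0.4]]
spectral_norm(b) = 0.91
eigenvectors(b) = [[0.77, 0.31, -0.18], [-0.5, -0.56, -0.81], [-0.40, -0.77, 0.56]]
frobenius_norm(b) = 1.24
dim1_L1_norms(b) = [0.42, 1.27, 1.15]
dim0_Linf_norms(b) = [0.5, 0.76, 0.72]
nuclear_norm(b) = 1.75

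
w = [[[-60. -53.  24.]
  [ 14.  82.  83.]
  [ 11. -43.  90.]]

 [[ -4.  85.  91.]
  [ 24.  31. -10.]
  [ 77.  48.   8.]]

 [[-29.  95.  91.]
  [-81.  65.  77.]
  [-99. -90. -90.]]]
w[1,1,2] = -10.0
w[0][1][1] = 82.0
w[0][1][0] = 14.0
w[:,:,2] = [[24.0, 83.0, 90.0], [91.0, -10.0, 8.0], [91.0, 77.0, -90.0]]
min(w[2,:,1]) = -90.0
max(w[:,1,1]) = 82.0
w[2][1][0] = -81.0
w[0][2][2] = 90.0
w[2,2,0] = -99.0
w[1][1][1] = 31.0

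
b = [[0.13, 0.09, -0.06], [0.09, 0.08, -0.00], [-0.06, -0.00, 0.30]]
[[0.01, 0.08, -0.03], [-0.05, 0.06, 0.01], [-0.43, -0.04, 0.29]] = b @ [[-0.99, 0.15, 0.59], [0.45, 0.64, -0.48], [-1.63, -0.09, 1.08]]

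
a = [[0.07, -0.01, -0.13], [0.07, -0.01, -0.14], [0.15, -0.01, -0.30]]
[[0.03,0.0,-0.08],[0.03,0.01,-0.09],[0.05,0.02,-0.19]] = a@[[0.54, -0.06, 0.09], [-0.06, 0.83, -0.13], [0.09, -0.13, 0.67]]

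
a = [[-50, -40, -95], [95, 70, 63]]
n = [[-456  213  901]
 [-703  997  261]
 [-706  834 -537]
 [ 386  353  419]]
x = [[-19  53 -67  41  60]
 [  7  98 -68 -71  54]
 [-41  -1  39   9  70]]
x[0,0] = -19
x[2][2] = 39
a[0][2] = -95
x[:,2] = [-67, -68, 39]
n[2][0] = -706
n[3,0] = 386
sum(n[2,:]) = -409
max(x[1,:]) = 98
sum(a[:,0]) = 45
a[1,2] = 63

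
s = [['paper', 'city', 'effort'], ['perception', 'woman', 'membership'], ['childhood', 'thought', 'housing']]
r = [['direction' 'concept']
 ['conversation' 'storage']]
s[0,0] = 'paper'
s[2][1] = 'thought'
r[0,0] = 'direction'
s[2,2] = 'housing'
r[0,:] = ['direction', 'concept']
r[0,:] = ['direction', 'concept']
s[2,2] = 'housing'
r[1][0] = 'conversation'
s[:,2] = ['effort', 'membership', 'housing']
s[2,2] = 'housing'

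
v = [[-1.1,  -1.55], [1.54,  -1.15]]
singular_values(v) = [1.94, 1.89]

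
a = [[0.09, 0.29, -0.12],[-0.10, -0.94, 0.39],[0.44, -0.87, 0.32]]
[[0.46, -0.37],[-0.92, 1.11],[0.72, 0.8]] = a @[[3.07, -0.51], [1.37, -1.52], [1.74, -0.94]]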